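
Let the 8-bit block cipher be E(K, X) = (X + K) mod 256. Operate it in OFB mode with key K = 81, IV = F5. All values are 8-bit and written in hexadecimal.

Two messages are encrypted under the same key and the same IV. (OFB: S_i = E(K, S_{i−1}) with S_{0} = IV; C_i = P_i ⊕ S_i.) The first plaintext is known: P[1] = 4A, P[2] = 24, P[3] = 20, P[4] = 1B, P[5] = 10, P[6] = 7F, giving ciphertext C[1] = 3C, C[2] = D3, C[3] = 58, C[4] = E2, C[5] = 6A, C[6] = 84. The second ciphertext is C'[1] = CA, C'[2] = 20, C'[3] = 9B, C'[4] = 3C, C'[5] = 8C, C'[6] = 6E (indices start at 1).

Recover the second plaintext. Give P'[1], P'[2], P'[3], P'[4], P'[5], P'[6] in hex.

In OFB with a reused IV, both messages share the same keystream S_i, so C_i ⊕ C'_i = P_i ⊕ P'_i and thus P'_i = P_i ⊕ C_i ⊕ C'_i.
P'[1]: 4A ⊕ 3C ⊕ CA = BC.
P'[2]: 24 ⊕ D3 ⊕ 20 = D7.
P'[3]: 20 ⊕ 58 ⊕ 9B = E3.
P'[4]: 1B ⊕ E2 ⊕ 3C = C5.
P'[5]: 10 ⊕ 6A ⊕ 8C = F6.
P'[6]: 7F ⊕ 84 ⊕ 6E = 95.

P'[1] = BC, P'[2] = D7, P'[3] = E3, P'[4] = C5, P'[5] = F6, P'[6] = 95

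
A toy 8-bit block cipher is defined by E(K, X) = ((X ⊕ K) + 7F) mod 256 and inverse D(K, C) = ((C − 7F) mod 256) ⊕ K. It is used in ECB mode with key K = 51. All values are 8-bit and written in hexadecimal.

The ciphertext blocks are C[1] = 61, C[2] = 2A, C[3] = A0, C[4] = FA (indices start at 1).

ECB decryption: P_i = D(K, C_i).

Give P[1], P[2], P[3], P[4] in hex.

P[1]: D(K, 61) = B3.
P[2]: D(K, 2A) = FA.
P[3]: D(K, A0) = 70.
P[4]: D(K, FA) = 2A.

P[1] = B3, P[2] = FA, P[3] = 70, P[4] = 2A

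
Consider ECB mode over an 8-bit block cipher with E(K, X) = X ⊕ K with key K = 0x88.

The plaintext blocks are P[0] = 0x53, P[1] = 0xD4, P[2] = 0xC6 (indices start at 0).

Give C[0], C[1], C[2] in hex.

ECB encryption: C_i = E(K, P_i).
C[0]: E(K, 0x53) = 0xDB.
C[1]: E(K, 0xD4) = 0x5C.
C[2]: E(K, 0xC6) = 0x4E.

C[0] = 0xDB, C[1] = 0x5C, C[2] = 0x4E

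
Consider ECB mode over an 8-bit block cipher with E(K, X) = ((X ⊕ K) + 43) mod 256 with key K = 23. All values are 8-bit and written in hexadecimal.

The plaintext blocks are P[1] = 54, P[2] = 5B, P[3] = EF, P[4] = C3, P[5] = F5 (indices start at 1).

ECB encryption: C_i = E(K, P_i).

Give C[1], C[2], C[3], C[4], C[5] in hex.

C[1]: E(K, 54) = BA.
C[2]: E(K, 5B) = BB.
C[3]: E(K, EF) = 0F.
C[4]: E(K, C3) = 23.
C[5]: E(K, F5) = 19.

C[1] = BA, C[2] = BB, C[3] = 0F, C[4] = 23, C[5] = 19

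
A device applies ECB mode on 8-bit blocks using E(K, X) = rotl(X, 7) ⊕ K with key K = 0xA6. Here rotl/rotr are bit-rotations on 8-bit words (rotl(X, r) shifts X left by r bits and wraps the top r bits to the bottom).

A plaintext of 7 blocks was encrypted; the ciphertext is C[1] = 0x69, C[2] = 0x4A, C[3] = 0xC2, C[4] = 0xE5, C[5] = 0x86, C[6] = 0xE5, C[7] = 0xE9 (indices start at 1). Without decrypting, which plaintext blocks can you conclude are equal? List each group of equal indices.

P[4] = P[6]

ECB encrypts each block independently with the same key, so equal ciphertext blocks imply equal plaintext blocks.
C[4] = C[6] = 0xE5, so P[4] = P[6].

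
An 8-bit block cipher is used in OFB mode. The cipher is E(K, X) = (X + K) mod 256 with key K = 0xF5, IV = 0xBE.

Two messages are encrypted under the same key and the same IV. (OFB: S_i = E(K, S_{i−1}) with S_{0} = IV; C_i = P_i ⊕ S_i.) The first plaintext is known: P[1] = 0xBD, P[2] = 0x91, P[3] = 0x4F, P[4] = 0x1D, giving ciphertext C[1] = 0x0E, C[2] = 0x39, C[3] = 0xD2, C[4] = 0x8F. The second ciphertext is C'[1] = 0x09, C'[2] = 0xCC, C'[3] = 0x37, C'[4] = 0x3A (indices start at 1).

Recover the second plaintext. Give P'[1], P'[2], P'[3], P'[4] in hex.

In OFB with a reused IV, both messages share the same keystream S_i, so C_i ⊕ C'_i = P_i ⊕ P'_i and thus P'_i = P_i ⊕ C_i ⊕ C'_i.
P'[1]: 0xBD ⊕ 0x0E ⊕ 0x09 = 0xBA.
P'[2]: 0x91 ⊕ 0x39 ⊕ 0xCC = 0x64.
P'[3]: 0x4F ⊕ 0xD2 ⊕ 0x37 = 0xAA.
P'[4]: 0x1D ⊕ 0x8F ⊕ 0x3A = 0xA8.

P'[1] = 0xBA, P'[2] = 0x64, P'[3] = 0xAA, P'[4] = 0xA8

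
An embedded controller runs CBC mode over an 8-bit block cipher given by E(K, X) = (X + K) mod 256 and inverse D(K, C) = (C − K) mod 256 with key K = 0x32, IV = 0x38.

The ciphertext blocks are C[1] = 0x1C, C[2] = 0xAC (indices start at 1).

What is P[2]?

P[2] = 0x66

CBC decryption: P_i = D(K, C_i) ⊕ C_{i−1}, with C_{0} = IV.
P[2]: D(K, 0xAC) = 0x7A; 0x7A ⊕ 0x1C = 0x66.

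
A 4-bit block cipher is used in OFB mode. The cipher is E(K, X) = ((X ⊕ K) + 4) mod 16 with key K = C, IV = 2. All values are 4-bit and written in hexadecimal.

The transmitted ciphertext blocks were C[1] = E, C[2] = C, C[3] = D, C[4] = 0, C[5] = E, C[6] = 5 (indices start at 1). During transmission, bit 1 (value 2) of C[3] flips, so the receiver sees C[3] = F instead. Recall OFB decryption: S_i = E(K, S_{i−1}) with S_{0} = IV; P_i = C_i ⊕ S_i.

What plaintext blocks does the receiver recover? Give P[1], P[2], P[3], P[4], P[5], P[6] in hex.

P[1] = C, P[2] = E, P[3] = D, P[4] = 2, P[5] = C, P[6] = 7

Only C[3] changed, to F. In OFB, a change in C_i flips the same bit in P_i only; the keystream is unaffected. Decrypting the received ciphertext:
P[1]: S = E(K, 2) = 2; E ⊕ 2 = C.
P[2]: S = E(K, 2) = 2; C ⊕ 2 = E.
P[3]: S = E(K, 2) = 2; F ⊕ 2 = D.
P[4]: S = E(K, 2) = 2; 0 ⊕ 2 = 2.
P[5]: S = E(K, 2) = 2; E ⊕ 2 = C.
P[6]: S = E(K, 2) = 2; 5 ⊕ 2 = 7.
Blocks that differ from the original plaintext: P[3].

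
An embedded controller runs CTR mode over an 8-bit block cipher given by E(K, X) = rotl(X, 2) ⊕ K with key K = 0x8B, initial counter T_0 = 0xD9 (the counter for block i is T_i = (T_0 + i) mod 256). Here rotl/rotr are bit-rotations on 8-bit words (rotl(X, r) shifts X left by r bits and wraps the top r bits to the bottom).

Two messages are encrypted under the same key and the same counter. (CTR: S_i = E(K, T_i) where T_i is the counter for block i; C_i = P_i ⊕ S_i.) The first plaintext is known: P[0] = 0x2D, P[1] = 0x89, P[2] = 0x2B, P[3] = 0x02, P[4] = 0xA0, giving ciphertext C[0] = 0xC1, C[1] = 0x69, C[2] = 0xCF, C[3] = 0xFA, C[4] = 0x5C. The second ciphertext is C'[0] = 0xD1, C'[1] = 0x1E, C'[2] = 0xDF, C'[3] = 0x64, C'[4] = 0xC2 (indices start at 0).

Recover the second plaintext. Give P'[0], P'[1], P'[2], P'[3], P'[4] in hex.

P'[0] = 0x3D, P'[1] = 0xFE, P'[2] = 0x3B, P'[3] = 0x9C, P'[4] = 0x3E

In CTR with a reused counter, both messages share the same keystream S_i, so C_i ⊕ C'_i = P_i ⊕ P'_i and thus P'_i = P_i ⊕ C_i ⊕ C'_i.
P'[0]: 0x2D ⊕ 0xC1 ⊕ 0xD1 = 0x3D.
P'[1]: 0x89 ⊕ 0x69 ⊕ 0x1E = 0xFE.
P'[2]: 0x2B ⊕ 0xCF ⊕ 0xDF = 0x3B.
P'[3]: 0x02 ⊕ 0xFA ⊕ 0x64 = 0x9C.
P'[4]: 0xA0 ⊕ 0x5C ⊕ 0xC2 = 0x3E.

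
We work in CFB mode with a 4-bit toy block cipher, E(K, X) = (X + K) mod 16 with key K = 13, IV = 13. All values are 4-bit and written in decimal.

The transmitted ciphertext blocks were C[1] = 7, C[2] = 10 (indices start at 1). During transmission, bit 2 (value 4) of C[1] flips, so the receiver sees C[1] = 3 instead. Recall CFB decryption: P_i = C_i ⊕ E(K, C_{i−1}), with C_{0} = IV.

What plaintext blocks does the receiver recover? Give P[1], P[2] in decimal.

Only C[1] changed, to 3. In CFB, a change in C_i flips the same bit in P_i and garbles P_{i+1}. Decrypting the received ciphertext:
P[1]: E(K, 13) = 10; 3 ⊕ 10 = 9.
P[2]: E(K, 3) = 0; 10 ⊕ 0 = 10.
Blocks that differ from the original plaintext: P[1], P[2].

P[1] = 9, P[2] = 10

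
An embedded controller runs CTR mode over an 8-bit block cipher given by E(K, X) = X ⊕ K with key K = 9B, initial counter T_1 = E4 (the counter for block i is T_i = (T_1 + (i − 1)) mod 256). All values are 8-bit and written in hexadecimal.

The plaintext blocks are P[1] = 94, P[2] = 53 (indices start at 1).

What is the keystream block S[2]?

7E

CTR encryption: S_i = E(K, T_i) where T_i is the counter for block i; C_i = P_i ⊕ S_i.
C[1]: T = E4, S = E(K, T) = 7F; 94 ⊕ 7F = EB.
C[2]: T = E5, S = E(K, T) = 7E; 53 ⊕ 7E = 2D.
So S[2] = 7E.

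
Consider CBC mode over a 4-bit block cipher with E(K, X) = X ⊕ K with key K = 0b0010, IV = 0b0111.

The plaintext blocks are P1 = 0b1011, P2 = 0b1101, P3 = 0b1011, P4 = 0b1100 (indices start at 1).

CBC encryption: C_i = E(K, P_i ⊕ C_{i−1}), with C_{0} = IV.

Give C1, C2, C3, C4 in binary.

C1 = 0b1110, C2 = 0b0001, C3 = 0b1000, C4 = 0b0110

C1: P1 ⊕ 0b0111 = 0b1100; E(K, 0b1100) = 0b1110.
C2: P2 ⊕ 0b1110 = 0b0011; E(K, 0b0011) = 0b0001.
C3: P3 ⊕ 0b0001 = 0b1010; E(K, 0b1010) = 0b1000.
C4: P4 ⊕ 0b1000 = 0b0100; E(K, 0b0100) = 0b0110.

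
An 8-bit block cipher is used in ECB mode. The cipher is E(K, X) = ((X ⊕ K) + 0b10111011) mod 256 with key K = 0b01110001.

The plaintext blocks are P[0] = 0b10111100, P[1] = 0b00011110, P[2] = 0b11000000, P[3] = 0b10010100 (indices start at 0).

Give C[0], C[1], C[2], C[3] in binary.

C[0] = 0b10001000, C[1] = 0b00101010, C[2] = 0b01101100, C[3] = 0b10100000

ECB encryption: C_i = E(K, P_i).
C[0]: E(K, 0b10111100) = 0b10001000.
C[1]: E(K, 0b00011110) = 0b00101010.
C[2]: E(K, 0b11000000) = 0b01101100.
C[3]: E(K, 0b10010100) = 0b10100000.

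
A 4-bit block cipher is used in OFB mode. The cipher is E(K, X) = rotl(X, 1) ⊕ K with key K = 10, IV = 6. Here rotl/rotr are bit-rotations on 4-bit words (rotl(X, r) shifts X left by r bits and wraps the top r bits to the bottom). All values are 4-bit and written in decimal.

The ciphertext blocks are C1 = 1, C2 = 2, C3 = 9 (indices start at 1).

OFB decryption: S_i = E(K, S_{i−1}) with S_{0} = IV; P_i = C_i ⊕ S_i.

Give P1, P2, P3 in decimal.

P1: S = E(K, 6) = 6; 1 ⊕ 6 = 7.
P2: S = E(K, 6) = 6; 2 ⊕ 6 = 4.
P3: S = E(K, 6) = 6; 9 ⊕ 6 = 15.

P1 = 7, P2 = 4, P3 = 15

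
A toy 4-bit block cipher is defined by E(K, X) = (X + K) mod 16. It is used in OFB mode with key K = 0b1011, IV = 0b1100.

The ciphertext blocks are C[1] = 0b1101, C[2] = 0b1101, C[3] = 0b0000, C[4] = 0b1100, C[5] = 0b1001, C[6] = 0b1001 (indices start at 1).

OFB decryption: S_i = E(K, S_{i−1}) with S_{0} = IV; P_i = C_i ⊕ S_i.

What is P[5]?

P[5] = 0b1010

P[1]: S = E(K, 0b1100) = 0b0111; 0b1101 ⊕ 0b0111 = 0b1010.
P[2]: S = E(K, 0b0111) = 0b0010; 0b1101 ⊕ 0b0010 = 0b1111.
P[3]: S = E(K, 0b0010) = 0b1101; 0b0000 ⊕ 0b1101 = 0b1101.
P[4]: S = E(K, 0b1101) = 0b1000; 0b1100 ⊕ 0b1000 = 0b0100.
P[5]: S = E(K, 0b1000) = 0b0011; 0b1001 ⊕ 0b0011 = 0b1010.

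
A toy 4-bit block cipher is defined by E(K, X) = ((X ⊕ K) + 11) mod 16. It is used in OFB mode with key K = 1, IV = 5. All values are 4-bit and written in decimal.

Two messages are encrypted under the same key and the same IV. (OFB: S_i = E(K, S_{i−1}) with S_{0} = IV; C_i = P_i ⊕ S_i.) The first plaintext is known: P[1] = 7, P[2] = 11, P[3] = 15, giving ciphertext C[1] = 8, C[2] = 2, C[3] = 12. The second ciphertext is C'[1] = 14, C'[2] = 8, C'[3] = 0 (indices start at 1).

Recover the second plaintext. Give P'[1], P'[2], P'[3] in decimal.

In OFB with a reused IV, both messages share the same keystream S_i, so C_i ⊕ C'_i = P_i ⊕ P'_i and thus P'_i = P_i ⊕ C_i ⊕ C'_i.
P'[1]: 7 ⊕ 8 ⊕ 14 = 1.
P'[2]: 11 ⊕ 2 ⊕ 8 = 1.
P'[3]: 15 ⊕ 12 ⊕ 0 = 3.

P'[1] = 1, P'[2] = 1, P'[3] = 3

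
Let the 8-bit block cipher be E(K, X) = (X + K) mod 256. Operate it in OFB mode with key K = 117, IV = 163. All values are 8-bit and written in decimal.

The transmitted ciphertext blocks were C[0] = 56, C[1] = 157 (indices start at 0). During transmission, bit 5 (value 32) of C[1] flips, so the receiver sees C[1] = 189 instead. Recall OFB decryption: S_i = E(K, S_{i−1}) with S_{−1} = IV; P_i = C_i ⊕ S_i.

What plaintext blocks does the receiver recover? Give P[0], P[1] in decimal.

Only C[1] changed, to 189. In OFB, a change in C_i flips the same bit in P_i only; the keystream is unaffected. Decrypting the received ciphertext:
P[0]: S = E(K, 163) = 24; 56 ⊕ 24 = 32.
P[1]: S = E(K, 24) = 141; 189 ⊕ 141 = 48.
Blocks that differ from the original plaintext: P[1].

P[0] = 32, P[1] = 48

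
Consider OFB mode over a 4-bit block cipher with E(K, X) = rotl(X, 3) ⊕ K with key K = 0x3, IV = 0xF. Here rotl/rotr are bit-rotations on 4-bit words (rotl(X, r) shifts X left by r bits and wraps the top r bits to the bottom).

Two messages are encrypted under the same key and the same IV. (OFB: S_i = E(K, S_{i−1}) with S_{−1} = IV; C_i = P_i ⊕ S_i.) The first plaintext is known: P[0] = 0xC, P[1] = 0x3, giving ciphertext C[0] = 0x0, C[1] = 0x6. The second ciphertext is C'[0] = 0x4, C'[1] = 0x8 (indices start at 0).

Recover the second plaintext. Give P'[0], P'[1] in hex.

P'[0] = 0x8, P'[1] = 0xD

In OFB with a reused IV, both messages share the same keystream S_i, so C_i ⊕ C'_i = P_i ⊕ P'_i and thus P'_i = P_i ⊕ C_i ⊕ C'_i.
P'[0]: 0xC ⊕ 0x0 ⊕ 0x4 = 0x8.
P'[1]: 0x3 ⊕ 0x6 ⊕ 0x8 = 0xD.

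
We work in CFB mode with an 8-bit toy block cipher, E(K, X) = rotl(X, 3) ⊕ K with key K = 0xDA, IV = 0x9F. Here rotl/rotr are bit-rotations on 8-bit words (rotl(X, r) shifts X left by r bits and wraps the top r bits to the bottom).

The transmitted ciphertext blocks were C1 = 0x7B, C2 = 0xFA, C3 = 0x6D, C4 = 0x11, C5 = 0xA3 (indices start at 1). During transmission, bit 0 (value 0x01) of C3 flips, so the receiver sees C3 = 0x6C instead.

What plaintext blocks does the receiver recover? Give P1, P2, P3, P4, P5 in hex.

CFB decryption: P_i = C_i ⊕ E(K, C_{i−1}), with C_{0} = IV.
Only C3 changed, to 0x6C. In CFB, a change in C_i flips the same bit in P_i and garbles P_{i+1}. Decrypting the received ciphertext:
P1: E(K, 0x9F) = 0x26; 0x7B ⊕ 0x26 = 0x5D.
P2: E(K, 0x7B) = 0x01; 0xFA ⊕ 0x01 = 0xFB.
P3: E(K, 0xFA) = 0x0D; 0x6C ⊕ 0x0D = 0x61.
P4: E(K, 0x6C) = 0xB9; 0x11 ⊕ 0xB9 = 0xA8.
P5: E(K, 0x11) = 0x52; 0xA3 ⊕ 0x52 = 0xF1.
Blocks that differ from the original plaintext: P3, P4.

P1 = 0x5D, P2 = 0xFB, P3 = 0x61, P4 = 0xA8, P5 = 0xF1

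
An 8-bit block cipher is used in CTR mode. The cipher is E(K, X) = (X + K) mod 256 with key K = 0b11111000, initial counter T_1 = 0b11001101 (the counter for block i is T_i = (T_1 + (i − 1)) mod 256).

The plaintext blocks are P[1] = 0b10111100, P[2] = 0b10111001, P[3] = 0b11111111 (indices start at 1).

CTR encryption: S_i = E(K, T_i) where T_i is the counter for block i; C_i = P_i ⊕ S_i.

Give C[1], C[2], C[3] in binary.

C[1] = 0b01111001, C[2] = 0b01111111, C[3] = 0b00111000

C[1]: T = 0b11001101, S = E(K, T) = 0b11000101; 0b10111100 ⊕ 0b11000101 = 0b01111001.
C[2]: T = 0b11001110, S = E(K, T) = 0b11000110; 0b10111001 ⊕ 0b11000110 = 0b01111111.
C[3]: T = 0b11001111, S = E(K, T) = 0b11000111; 0b11111111 ⊕ 0b11000111 = 0b00111000.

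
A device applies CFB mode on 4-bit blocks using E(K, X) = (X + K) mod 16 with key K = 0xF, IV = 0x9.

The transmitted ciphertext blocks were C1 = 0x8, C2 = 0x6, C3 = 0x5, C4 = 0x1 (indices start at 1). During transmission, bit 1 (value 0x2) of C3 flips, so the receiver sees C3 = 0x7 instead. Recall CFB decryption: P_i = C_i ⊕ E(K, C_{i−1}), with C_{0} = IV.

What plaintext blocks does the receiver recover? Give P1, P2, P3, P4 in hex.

Only C3 changed, to 0x7. In CFB, a change in C_i flips the same bit in P_i and garbles P_{i+1}. Decrypting the received ciphertext:
P1: E(K, 0x9) = 0x8; 0x8 ⊕ 0x8 = 0x0.
P2: E(K, 0x8) = 0x7; 0x6 ⊕ 0x7 = 0x1.
P3: E(K, 0x6) = 0x5; 0x7 ⊕ 0x5 = 0x2.
P4: E(K, 0x7) = 0x6; 0x1 ⊕ 0x6 = 0x7.
Blocks that differ from the original plaintext: P3, P4.

P1 = 0x0, P2 = 0x1, P3 = 0x2, P4 = 0x7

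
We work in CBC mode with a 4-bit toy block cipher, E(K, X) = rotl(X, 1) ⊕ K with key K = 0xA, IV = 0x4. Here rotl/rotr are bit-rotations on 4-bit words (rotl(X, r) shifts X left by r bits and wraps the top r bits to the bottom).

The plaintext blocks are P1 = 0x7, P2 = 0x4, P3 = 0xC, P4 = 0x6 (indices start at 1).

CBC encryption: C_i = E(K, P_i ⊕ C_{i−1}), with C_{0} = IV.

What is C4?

C4 = 0xE

C1: P1 ⊕ 0x4 = 0x3; E(K, 0x3) = 0xC.
C2: P2 ⊕ 0xC = 0x8; E(K, 0x8) = 0xB.
C3: P3 ⊕ 0xB = 0x7; E(K, 0x7) = 0x4.
C4: P4 ⊕ 0x4 = 0x2; E(K, 0x2) = 0xE.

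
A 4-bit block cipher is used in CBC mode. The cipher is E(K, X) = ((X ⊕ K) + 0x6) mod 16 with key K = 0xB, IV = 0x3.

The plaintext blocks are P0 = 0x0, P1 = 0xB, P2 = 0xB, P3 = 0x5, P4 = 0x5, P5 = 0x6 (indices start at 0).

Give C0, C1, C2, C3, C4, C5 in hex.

CBC encryption: C_i = E(K, P_i ⊕ C_{i−1}), with C_{−1} = IV.
C0: P0 ⊕ 0x3 = 0x3; E(K, 0x3) = 0xE.
C1: P1 ⊕ 0xE = 0x5; E(K, 0x5) = 0x4.
C2: P2 ⊕ 0x4 = 0xF; E(K, 0xF) = 0xA.
C3: P3 ⊕ 0xA = 0xF; E(K, 0xF) = 0xA.
C4: P4 ⊕ 0xA = 0xF; E(K, 0xF) = 0xA.
C5: P5 ⊕ 0xA = 0xC; E(K, 0xC) = 0xD.

C0 = 0xE, C1 = 0x4, C2 = 0xA, C3 = 0xA, C4 = 0xA, C5 = 0xD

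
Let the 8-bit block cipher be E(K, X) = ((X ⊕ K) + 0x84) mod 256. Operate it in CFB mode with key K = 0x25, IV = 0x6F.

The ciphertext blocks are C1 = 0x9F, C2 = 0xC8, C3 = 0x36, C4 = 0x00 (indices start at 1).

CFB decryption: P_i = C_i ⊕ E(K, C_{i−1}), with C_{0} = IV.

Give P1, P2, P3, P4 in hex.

P1 = 0x51, P2 = 0xF6, P3 = 0x47, P4 = 0x97

P1: E(K, 0x6F) = 0xCE; 0x9F ⊕ 0xCE = 0x51.
P2: E(K, 0x9F) = 0x3E; 0xC8 ⊕ 0x3E = 0xF6.
P3: E(K, 0xC8) = 0x71; 0x36 ⊕ 0x71 = 0x47.
P4: E(K, 0x36) = 0x97; 0x00 ⊕ 0x97 = 0x97.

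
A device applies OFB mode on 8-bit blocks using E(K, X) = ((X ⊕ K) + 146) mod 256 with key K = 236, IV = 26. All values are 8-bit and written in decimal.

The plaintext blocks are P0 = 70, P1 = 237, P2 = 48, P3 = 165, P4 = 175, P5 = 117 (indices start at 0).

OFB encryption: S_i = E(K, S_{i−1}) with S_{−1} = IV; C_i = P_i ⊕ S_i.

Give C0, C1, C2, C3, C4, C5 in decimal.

C0 = 206, C1 = 27, C2 = 156, C3 = 119, C4 = 127, C5 = 187

C0: S = E(K, 26) = 136; 70 ⊕ 136 = 206.
C1: S = E(K, 136) = 246; 237 ⊕ 246 = 27.
C2: S = E(K, 246) = 172; 48 ⊕ 172 = 156.
C3: S = E(K, 172) = 210; 165 ⊕ 210 = 119.
C4: S = E(K, 210) = 208; 175 ⊕ 208 = 127.
C5: S = E(K, 208) = 206; 117 ⊕ 206 = 187.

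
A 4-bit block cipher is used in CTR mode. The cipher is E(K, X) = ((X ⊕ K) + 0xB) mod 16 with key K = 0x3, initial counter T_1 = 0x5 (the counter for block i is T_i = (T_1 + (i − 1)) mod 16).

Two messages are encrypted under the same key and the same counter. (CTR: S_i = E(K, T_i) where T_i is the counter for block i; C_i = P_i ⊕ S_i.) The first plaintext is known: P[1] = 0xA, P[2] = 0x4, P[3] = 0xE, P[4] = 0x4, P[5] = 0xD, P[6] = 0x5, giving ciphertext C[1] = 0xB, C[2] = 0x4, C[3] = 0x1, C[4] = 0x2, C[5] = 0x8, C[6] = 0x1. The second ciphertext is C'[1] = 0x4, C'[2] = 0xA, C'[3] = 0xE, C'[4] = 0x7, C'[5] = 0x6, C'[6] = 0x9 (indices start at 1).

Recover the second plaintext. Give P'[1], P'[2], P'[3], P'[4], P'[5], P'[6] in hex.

In CTR with a reused counter, both messages share the same keystream S_i, so C_i ⊕ C'_i = P_i ⊕ P'_i and thus P'_i = P_i ⊕ C_i ⊕ C'_i.
P'[1]: 0xA ⊕ 0xB ⊕ 0x4 = 0x5.
P'[2]: 0x4 ⊕ 0x4 ⊕ 0xA = 0xA.
P'[3]: 0xE ⊕ 0x1 ⊕ 0xE = 0x1.
P'[4]: 0x4 ⊕ 0x2 ⊕ 0x7 = 0x1.
P'[5]: 0xD ⊕ 0x8 ⊕ 0x6 = 0x3.
P'[6]: 0x5 ⊕ 0x1 ⊕ 0x9 = 0xD.

P'[1] = 0x5, P'[2] = 0xA, P'[3] = 0x1, P'[4] = 0x1, P'[5] = 0x3, P'[6] = 0xD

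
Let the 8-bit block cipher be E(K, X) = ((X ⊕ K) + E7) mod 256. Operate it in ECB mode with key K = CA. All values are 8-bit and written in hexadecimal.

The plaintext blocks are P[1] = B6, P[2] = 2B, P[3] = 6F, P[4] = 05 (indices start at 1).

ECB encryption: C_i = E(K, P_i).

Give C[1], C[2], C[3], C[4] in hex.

C[1]: E(K, B6) = 63.
C[2]: E(K, 2B) = C8.
C[3]: E(K, 6F) = 8C.
C[4]: E(K, 05) = B6.

C[1] = 63, C[2] = C8, C[3] = 8C, C[4] = B6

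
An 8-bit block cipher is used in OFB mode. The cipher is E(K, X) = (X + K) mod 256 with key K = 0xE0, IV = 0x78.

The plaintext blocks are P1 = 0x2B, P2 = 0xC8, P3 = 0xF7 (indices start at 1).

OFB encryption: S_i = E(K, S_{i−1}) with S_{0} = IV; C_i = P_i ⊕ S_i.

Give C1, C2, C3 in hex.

C1 = 0x73, C2 = 0xF0, C3 = 0xEF

C1: S = E(K, 0x78) = 0x58; 0x2B ⊕ 0x58 = 0x73.
C2: S = E(K, 0x58) = 0x38; 0xC8 ⊕ 0x38 = 0xF0.
C3: S = E(K, 0x38) = 0x18; 0xF7 ⊕ 0x18 = 0xEF.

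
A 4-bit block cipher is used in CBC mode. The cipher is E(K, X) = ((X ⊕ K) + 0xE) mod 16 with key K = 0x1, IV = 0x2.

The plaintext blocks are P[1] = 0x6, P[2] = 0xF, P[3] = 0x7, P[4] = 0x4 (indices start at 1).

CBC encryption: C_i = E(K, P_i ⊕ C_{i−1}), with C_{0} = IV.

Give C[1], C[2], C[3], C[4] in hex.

C[1]: P[1] ⊕ 0x2 = 0x4; E(K, 0x4) = 0x3.
C[2]: P[2] ⊕ 0x3 = 0xC; E(K, 0xC) = 0xB.
C[3]: P[3] ⊕ 0xB = 0xC; E(K, 0xC) = 0xB.
C[4]: P[4] ⊕ 0xB = 0xF; E(K, 0xF) = 0xC.

C[1] = 0x3, C[2] = 0xB, C[3] = 0xB, C[4] = 0xC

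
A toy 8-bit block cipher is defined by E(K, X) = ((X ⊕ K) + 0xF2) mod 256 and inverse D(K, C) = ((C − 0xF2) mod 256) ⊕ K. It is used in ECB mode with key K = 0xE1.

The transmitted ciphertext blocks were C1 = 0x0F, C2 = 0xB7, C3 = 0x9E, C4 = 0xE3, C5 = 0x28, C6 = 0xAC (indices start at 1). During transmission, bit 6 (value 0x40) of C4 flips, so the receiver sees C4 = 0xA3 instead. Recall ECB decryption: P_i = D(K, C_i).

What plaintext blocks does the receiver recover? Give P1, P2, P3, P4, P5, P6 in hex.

Only C4 changed, to 0xA3. In ECB, a change in C_i affects only P_i. Decrypting the received ciphertext:
P1: D(K, 0x0F) = 0xFC.
P2: D(K, 0xB7) = 0x24.
P3: D(K, 0x9E) = 0x4D.
P4: D(K, 0xA3) = 0x50.
P5: D(K, 0x28) = 0xD7.
P6: D(K, 0xAC) = 0x5B.
Blocks that differ from the original plaintext: P4.

P1 = 0xFC, P2 = 0x24, P3 = 0x4D, P4 = 0x50, P5 = 0xD7, P6 = 0x5B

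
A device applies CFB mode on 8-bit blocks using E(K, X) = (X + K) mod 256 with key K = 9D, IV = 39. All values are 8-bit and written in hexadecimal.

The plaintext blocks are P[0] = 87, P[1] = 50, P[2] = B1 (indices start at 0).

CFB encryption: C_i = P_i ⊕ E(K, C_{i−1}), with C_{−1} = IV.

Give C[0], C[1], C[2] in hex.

C[0] = 51, C[1] = BE, C[2] = EA

C[0]: E(K, 39) = D6; 87 ⊕ D6 = 51.
C[1]: E(K, 51) = EE; 50 ⊕ EE = BE.
C[2]: E(K, BE) = 5B; B1 ⊕ 5B = EA.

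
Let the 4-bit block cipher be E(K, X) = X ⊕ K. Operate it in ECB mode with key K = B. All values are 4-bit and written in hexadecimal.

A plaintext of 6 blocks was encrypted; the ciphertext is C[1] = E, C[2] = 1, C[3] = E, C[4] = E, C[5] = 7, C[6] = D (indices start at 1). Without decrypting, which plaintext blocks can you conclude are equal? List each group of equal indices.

P[1] = P[3] = P[4]

ECB encrypts each block independently with the same key, so equal ciphertext blocks imply equal plaintext blocks.
C[1] = C[3] = C[4] = E, so P[1] = P[3] = P[4].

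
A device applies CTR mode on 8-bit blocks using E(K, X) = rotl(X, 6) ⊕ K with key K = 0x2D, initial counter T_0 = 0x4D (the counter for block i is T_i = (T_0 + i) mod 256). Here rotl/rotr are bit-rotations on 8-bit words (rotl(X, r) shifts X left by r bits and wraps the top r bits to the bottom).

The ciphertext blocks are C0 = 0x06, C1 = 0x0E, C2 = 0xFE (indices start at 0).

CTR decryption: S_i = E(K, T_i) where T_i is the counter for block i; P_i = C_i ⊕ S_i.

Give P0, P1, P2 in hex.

P0: T = 0x4D, S = E(K, T) = 0x7E; 0x06 ⊕ 0x7E = 0x78.
P1: T = 0x4E, S = E(K, T) = 0xBE; 0x0E ⊕ 0xBE = 0xB0.
P2: T = 0x4F, S = E(K, T) = 0xFE; 0xFE ⊕ 0xFE = 0x00.

P0 = 0x78, P1 = 0xB0, P2 = 0x00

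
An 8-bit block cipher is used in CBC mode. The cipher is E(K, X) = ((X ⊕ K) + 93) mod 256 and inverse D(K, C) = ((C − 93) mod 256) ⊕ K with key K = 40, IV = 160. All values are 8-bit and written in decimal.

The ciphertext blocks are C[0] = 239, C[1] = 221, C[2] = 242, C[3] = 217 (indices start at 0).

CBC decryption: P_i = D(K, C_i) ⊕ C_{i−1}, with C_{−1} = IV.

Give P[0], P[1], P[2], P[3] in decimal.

P[0]: D(K, 239) = 186; 186 ⊕ 160 = 26.
P[1]: D(K, 221) = 168; 168 ⊕ 239 = 71.
P[2]: D(K, 242) = 189; 189 ⊕ 221 = 96.
P[3]: D(K, 217) = 84; 84 ⊕ 242 = 166.

P[0] = 26, P[1] = 71, P[2] = 96, P[3] = 166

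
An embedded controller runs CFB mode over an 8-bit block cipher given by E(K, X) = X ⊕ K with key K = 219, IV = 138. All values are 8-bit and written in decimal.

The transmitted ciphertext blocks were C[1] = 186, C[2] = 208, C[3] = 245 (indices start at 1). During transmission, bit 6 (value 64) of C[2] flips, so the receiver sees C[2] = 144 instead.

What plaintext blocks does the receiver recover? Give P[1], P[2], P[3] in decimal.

CFB decryption: P_i = C_i ⊕ E(K, C_{i−1}), with C_{0} = IV.
Only C[2] changed, to 144. In CFB, a change in C_i flips the same bit in P_i and garbles P_{i+1}. Decrypting the received ciphertext:
P[1]: E(K, 138) = 81; 186 ⊕ 81 = 235.
P[2]: E(K, 186) = 97; 144 ⊕ 97 = 241.
P[3]: E(K, 144) = 75; 245 ⊕ 75 = 190.
Blocks that differ from the original plaintext: P[2], P[3].

P[1] = 235, P[2] = 241, P[3] = 190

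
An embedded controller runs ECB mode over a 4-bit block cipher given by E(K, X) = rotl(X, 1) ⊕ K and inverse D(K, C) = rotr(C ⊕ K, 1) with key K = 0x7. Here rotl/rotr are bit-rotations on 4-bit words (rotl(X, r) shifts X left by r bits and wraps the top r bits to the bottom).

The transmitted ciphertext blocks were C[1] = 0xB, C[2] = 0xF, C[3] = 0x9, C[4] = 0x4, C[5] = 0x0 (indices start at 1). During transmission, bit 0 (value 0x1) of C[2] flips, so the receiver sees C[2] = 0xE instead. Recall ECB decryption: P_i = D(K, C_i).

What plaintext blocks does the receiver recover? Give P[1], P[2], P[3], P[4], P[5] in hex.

P[1] = 0x6, P[2] = 0xC, P[3] = 0x7, P[4] = 0x9, P[5] = 0xB

Only C[2] changed, to 0xE. In ECB, a change in C_i affects only P_i. Decrypting the received ciphertext:
P[1]: D(K, 0xB) = 0x6.
P[2]: D(K, 0xE) = 0xC.
P[3]: D(K, 0x9) = 0x7.
P[4]: D(K, 0x4) = 0x9.
P[5]: D(K, 0x0) = 0xB.
Blocks that differ from the original plaintext: P[2].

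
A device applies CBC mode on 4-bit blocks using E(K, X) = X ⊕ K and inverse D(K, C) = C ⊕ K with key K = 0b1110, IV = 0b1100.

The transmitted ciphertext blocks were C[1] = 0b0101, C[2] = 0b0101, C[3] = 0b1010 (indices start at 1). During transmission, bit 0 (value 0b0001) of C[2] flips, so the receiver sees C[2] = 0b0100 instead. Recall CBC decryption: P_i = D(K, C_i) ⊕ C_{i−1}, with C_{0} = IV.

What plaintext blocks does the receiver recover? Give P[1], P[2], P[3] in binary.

P[1] = 0b0111, P[2] = 0b1111, P[3] = 0b0000

Only C[2] changed, to 0b0100. In CBC, a change in C_i garbles P_i and flips the same bit in P_{i+1}. Decrypting the received ciphertext:
P[1]: D(K, 0b0101) = 0b1011; 0b1011 ⊕ 0b1100 = 0b0111.
P[2]: D(K, 0b0100) = 0b1010; 0b1010 ⊕ 0b0101 = 0b1111.
P[3]: D(K, 0b1010) = 0b0100; 0b0100 ⊕ 0b0100 = 0b0000.
Blocks that differ from the original plaintext: P[2], P[3].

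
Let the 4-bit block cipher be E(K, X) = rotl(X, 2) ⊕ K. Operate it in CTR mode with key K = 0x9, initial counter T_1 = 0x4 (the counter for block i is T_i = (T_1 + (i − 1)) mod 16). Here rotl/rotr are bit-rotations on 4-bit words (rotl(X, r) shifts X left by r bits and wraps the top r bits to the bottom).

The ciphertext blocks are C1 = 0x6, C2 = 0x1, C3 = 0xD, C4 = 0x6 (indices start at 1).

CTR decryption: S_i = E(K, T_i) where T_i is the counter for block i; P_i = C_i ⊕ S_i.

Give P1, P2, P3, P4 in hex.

P1 = 0xE, P2 = 0xD, P3 = 0xD, P4 = 0x2

P1: T = 0x4, S = E(K, T) = 0x8; 0x6 ⊕ 0x8 = 0xE.
P2: T = 0x5, S = E(K, T) = 0xC; 0x1 ⊕ 0xC = 0xD.
P3: T = 0x6, S = E(K, T) = 0x0; 0xD ⊕ 0x0 = 0xD.
P4: T = 0x7, S = E(K, T) = 0x4; 0x6 ⊕ 0x4 = 0x2.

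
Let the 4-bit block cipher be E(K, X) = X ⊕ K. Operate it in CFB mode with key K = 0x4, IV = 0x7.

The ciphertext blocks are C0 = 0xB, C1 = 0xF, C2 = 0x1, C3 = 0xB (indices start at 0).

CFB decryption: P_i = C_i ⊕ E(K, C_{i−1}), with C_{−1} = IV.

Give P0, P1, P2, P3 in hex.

P0 = 0x8, P1 = 0x0, P2 = 0xA, P3 = 0xE

P0: E(K, 0x7) = 0x3; 0xB ⊕ 0x3 = 0x8.
P1: E(K, 0xB) = 0xF; 0xF ⊕ 0xF = 0x0.
P2: E(K, 0xF) = 0xB; 0x1 ⊕ 0xB = 0xA.
P3: E(K, 0x1) = 0x5; 0xB ⊕ 0x5 = 0xE.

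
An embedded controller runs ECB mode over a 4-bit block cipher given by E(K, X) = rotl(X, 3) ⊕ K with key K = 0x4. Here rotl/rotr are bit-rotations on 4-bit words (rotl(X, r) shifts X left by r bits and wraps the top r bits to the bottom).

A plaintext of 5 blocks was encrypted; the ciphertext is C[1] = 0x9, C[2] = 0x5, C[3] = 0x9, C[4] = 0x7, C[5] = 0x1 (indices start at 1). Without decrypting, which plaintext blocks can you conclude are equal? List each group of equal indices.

ECB encrypts each block independently with the same key, so equal ciphertext blocks imply equal plaintext blocks.
C[1] = C[3] = 0x9, so P[1] = P[3].

P[1] = P[3]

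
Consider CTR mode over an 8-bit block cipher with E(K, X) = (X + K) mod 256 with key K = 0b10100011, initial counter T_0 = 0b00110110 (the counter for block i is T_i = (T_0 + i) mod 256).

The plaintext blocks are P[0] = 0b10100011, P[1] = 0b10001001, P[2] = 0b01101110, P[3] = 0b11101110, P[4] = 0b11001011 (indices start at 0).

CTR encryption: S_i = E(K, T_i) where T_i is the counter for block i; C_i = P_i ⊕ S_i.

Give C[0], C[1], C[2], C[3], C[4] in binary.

C[0] = 0b01111010, C[1] = 0b01010011, C[2] = 0b10110101, C[3] = 0b00110010, C[4] = 0b00010110

C[0]: T = 0b00110110, S = E(K, T) = 0b11011001; 0b10100011 ⊕ 0b11011001 = 0b01111010.
C[1]: T = 0b00110111, S = E(K, T) = 0b11011010; 0b10001001 ⊕ 0b11011010 = 0b01010011.
C[2]: T = 0b00111000, S = E(K, T) = 0b11011011; 0b01101110 ⊕ 0b11011011 = 0b10110101.
C[3]: T = 0b00111001, S = E(K, T) = 0b11011100; 0b11101110 ⊕ 0b11011100 = 0b00110010.
C[4]: T = 0b00111010, S = E(K, T) = 0b11011101; 0b11001011 ⊕ 0b11011101 = 0b00010110.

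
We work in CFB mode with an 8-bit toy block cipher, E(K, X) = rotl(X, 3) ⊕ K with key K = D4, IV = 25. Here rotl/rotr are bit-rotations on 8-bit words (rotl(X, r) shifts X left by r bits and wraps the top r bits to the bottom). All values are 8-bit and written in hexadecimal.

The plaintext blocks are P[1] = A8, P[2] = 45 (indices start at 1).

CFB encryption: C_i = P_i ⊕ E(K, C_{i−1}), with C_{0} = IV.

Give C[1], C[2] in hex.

C[1]: E(K, 25) = FD; A8 ⊕ FD = 55.
C[2]: E(K, 55) = 7E; 45 ⊕ 7E = 3B.

C[1] = 55, C[2] = 3B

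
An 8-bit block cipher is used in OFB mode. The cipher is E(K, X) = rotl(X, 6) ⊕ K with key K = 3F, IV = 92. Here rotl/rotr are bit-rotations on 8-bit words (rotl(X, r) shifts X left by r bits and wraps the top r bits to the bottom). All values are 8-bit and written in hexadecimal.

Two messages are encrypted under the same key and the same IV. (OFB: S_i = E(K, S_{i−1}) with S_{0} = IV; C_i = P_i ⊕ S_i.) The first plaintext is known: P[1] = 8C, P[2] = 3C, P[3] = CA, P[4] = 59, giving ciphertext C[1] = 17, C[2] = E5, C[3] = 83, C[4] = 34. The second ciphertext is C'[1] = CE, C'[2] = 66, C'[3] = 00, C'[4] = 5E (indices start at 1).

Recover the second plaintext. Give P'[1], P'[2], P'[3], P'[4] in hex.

In OFB with a reused IV, both messages share the same keystream S_i, so C_i ⊕ C'_i = P_i ⊕ P'_i and thus P'_i = P_i ⊕ C_i ⊕ C'_i.
P'[1]: 8C ⊕ 17 ⊕ CE = 55.
P'[2]: 3C ⊕ E5 ⊕ 66 = BF.
P'[3]: CA ⊕ 83 ⊕ 00 = 49.
P'[4]: 59 ⊕ 34 ⊕ 5E = 33.

P'[1] = 55, P'[2] = BF, P'[3] = 49, P'[4] = 33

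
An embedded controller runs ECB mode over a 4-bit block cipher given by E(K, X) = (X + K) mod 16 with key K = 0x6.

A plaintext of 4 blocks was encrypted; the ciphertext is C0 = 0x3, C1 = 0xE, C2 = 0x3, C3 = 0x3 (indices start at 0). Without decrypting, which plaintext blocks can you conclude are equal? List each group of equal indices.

ECB encrypts each block independently with the same key, so equal ciphertext blocks imply equal plaintext blocks.
C0 = C2 = C3 = 0x3, so P0 = P2 = P3.

P0 = P2 = P3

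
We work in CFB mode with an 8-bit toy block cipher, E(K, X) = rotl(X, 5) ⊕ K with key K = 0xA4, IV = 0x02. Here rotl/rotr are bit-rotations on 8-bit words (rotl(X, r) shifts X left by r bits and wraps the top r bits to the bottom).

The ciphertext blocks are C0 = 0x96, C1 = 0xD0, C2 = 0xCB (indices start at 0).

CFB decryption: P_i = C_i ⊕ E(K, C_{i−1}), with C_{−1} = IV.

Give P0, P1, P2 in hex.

P0: E(K, 0x02) = 0xE4; 0x96 ⊕ 0xE4 = 0x72.
P1: E(K, 0x96) = 0x76; 0xD0 ⊕ 0x76 = 0xA6.
P2: E(K, 0xD0) = 0xBE; 0xCB ⊕ 0xBE = 0x75.

P0 = 0x72, P1 = 0xA6, P2 = 0x75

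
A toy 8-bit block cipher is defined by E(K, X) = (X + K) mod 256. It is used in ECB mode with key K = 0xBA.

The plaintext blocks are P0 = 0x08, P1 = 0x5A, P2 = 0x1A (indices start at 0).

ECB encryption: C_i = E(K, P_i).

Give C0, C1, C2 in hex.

C0: E(K, 0x08) = 0xC2.
C1: E(K, 0x5A) = 0x14.
C2: E(K, 0x1A) = 0xD4.

C0 = 0xC2, C1 = 0x14, C2 = 0xD4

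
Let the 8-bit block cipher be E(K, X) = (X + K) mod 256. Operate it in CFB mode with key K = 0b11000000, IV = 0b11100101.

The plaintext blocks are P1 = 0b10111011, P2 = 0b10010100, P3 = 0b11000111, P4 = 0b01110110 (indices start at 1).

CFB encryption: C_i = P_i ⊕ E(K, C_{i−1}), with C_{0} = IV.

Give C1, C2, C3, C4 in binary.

C1: E(K, 0b11100101) = 0b10100101; 0b10111011 ⊕ 0b10100101 = 0b00011110.
C2: E(K, 0b00011110) = 0b11011110; 0b10010100 ⊕ 0b11011110 = 0b01001010.
C3: E(K, 0b01001010) = 0b00001010; 0b11000111 ⊕ 0b00001010 = 0b11001101.
C4: E(K, 0b11001101) = 0b10001101; 0b01110110 ⊕ 0b10001101 = 0b11111011.

C1 = 0b00011110, C2 = 0b01001010, C3 = 0b11001101, C4 = 0b11111011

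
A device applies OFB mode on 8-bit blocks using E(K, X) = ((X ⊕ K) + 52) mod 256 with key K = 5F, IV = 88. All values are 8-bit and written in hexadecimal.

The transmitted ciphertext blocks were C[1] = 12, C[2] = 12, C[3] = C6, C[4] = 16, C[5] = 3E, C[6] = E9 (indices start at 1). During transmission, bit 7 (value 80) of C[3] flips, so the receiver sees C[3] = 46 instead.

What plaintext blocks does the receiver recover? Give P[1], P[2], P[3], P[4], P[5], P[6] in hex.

P[1] = 3B, P[2] = DA, P[3] = AF, P[4] = 1E, P[5] = 97, P[6] = A1

OFB decryption: S_i = E(K, S_{i−1}) with S_{0} = IV; P_i = C_i ⊕ S_i.
Only C[3] changed, to 46. In OFB, a change in C_i flips the same bit in P_i only; the keystream is unaffected. Decrypting the received ciphertext:
P[1]: S = E(K, 88) = 29; 12 ⊕ 29 = 3B.
P[2]: S = E(K, 29) = C8; 12 ⊕ C8 = DA.
P[3]: S = E(K, C8) = E9; 46 ⊕ E9 = AF.
P[4]: S = E(K, E9) = 08; 16 ⊕ 08 = 1E.
P[5]: S = E(K, 08) = A9; 3E ⊕ A9 = 97.
P[6]: S = E(K, A9) = 48; E9 ⊕ 48 = A1.
Blocks that differ from the original plaintext: P[3].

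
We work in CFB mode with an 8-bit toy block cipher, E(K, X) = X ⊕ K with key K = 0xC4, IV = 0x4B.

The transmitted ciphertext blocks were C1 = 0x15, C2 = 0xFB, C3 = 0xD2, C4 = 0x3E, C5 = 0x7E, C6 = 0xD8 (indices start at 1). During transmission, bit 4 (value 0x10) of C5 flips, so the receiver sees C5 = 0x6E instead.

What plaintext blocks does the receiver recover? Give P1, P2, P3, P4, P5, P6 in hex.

P1 = 0x9A, P2 = 0x2A, P3 = 0xED, P4 = 0x28, P5 = 0x94, P6 = 0x72

CFB decryption: P_i = C_i ⊕ E(K, C_{i−1}), with C_{0} = IV.
Only C5 changed, to 0x6E. In CFB, a change in C_i flips the same bit in P_i and garbles P_{i+1}. Decrypting the received ciphertext:
P1: E(K, 0x4B) = 0x8F; 0x15 ⊕ 0x8F = 0x9A.
P2: E(K, 0x15) = 0xD1; 0xFB ⊕ 0xD1 = 0x2A.
P3: E(K, 0xFB) = 0x3F; 0xD2 ⊕ 0x3F = 0xED.
P4: E(K, 0xD2) = 0x16; 0x3E ⊕ 0x16 = 0x28.
P5: E(K, 0x3E) = 0xFA; 0x6E ⊕ 0xFA = 0x94.
P6: E(K, 0x6E) = 0xAA; 0xD8 ⊕ 0xAA = 0x72.
Blocks that differ from the original plaintext: P5, P6.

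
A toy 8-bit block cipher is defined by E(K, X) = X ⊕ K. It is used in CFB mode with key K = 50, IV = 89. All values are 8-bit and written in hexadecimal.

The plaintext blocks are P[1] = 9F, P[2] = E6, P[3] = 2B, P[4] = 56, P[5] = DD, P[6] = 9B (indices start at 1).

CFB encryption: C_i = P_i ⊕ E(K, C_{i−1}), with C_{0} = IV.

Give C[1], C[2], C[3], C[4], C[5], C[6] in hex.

C[1]: E(K, 89) = D9; 9F ⊕ D9 = 46.
C[2]: E(K, 46) = 16; E6 ⊕ 16 = F0.
C[3]: E(K, F0) = A0; 2B ⊕ A0 = 8B.
C[4]: E(K, 8B) = DB; 56 ⊕ DB = 8D.
C[5]: E(K, 8D) = DD; DD ⊕ DD = 00.
C[6]: E(K, 00) = 50; 9B ⊕ 50 = CB.

C[1] = 46, C[2] = F0, C[3] = 8B, C[4] = 8D, C[5] = 00, C[6] = CB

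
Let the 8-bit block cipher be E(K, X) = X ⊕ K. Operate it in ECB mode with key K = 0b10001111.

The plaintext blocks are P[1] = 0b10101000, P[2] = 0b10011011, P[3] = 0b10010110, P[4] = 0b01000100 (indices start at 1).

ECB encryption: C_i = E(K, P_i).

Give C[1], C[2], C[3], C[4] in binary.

C[1] = 0b00100111, C[2] = 0b00010100, C[3] = 0b00011001, C[4] = 0b11001011

C[1]: E(K, 0b10101000) = 0b00100111.
C[2]: E(K, 0b10011011) = 0b00010100.
C[3]: E(K, 0b10010110) = 0b00011001.
C[4]: E(K, 0b01000100) = 0b11001011.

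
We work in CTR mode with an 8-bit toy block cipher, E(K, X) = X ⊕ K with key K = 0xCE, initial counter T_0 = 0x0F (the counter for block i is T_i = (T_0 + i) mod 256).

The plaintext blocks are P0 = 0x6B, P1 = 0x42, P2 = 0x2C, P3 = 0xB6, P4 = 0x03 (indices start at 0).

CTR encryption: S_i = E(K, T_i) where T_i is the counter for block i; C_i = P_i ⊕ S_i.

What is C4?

C4 = 0xDE

C0: T = 0x0F, S = E(K, T) = 0xC1; 0x6B ⊕ 0xC1 = 0xAA.
C1: T = 0x10, S = E(K, T) = 0xDE; 0x42 ⊕ 0xDE = 0x9C.
C2: T = 0x11, S = E(K, T) = 0xDF; 0x2C ⊕ 0xDF = 0xF3.
C3: T = 0x12, S = E(K, T) = 0xDC; 0xB6 ⊕ 0xDC = 0x6A.
C4: T = 0x13, S = E(K, T) = 0xDD; 0x03 ⊕ 0xDD = 0xDE.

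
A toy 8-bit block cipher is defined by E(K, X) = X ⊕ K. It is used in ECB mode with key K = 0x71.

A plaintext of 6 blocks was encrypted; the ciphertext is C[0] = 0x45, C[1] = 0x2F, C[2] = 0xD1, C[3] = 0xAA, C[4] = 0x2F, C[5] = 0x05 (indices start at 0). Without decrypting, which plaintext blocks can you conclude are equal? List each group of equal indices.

P[1] = P[4]

ECB encrypts each block independently with the same key, so equal ciphertext blocks imply equal plaintext blocks.
C[1] = C[4] = 0x2F, so P[1] = P[4].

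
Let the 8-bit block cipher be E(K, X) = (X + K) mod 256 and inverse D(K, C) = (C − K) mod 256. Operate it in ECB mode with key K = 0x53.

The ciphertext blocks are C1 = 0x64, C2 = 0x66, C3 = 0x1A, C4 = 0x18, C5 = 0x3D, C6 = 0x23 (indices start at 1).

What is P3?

ECB decryption: P_i = D(K, C_i).
P3: D(K, 0x1A) = 0xC7.

P3 = 0xC7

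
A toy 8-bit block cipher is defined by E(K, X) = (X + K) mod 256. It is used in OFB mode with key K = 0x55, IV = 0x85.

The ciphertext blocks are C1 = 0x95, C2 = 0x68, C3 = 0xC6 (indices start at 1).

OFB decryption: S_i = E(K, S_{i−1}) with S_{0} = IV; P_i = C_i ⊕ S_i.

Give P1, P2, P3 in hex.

P1: S = E(K, 0x85) = 0xDA; 0x95 ⊕ 0xDA = 0x4F.
P2: S = E(K, 0xDA) = 0x2F; 0x68 ⊕ 0x2F = 0x47.
P3: S = E(K, 0x2F) = 0x84; 0xC6 ⊕ 0x84 = 0x42.

P1 = 0x4F, P2 = 0x47, P3 = 0x42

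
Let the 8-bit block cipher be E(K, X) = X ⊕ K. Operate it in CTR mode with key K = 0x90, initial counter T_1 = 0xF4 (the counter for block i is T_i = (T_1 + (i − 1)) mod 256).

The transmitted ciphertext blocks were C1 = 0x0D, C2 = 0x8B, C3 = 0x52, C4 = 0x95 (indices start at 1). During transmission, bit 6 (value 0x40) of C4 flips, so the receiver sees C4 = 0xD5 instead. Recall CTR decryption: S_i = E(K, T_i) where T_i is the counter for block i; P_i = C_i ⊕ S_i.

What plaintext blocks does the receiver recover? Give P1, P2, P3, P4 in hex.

P1 = 0x69, P2 = 0xEE, P3 = 0x34, P4 = 0xB2

Only C4 changed, to 0xD5. In CTR, a change in C_i flips the same bit in P_i only; the keystream is unaffected. Decrypting the received ciphertext:
P1: T = 0xF4, S = E(K, T) = 0x64; 0x0D ⊕ 0x64 = 0x69.
P2: T = 0xF5, S = E(K, T) = 0x65; 0x8B ⊕ 0x65 = 0xEE.
P3: T = 0xF6, S = E(K, T) = 0x66; 0x52 ⊕ 0x66 = 0x34.
P4: T = 0xF7, S = E(K, T) = 0x67; 0xD5 ⊕ 0x67 = 0xB2.
Blocks that differ from the original plaintext: P4.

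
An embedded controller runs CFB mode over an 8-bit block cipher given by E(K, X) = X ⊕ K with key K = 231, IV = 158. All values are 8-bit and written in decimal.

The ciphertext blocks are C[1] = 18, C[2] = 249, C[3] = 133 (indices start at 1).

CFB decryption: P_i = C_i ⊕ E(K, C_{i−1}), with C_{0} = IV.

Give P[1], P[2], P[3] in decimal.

P[1]: E(K, 158) = 121; 18 ⊕ 121 = 107.
P[2]: E(K, 18) = 245; 249 ⊕ 245 = 12.
P[3]: E(K, 249) = 30; 133 ⊕ 30 = 155.

P[1] = 107, P[2] = 12, P[3] = 155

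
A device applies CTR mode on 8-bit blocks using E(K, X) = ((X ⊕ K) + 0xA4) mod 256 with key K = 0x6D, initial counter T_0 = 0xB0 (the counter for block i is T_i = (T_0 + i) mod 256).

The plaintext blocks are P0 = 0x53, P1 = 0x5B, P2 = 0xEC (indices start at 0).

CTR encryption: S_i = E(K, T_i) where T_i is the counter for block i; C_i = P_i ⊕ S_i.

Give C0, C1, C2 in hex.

C0 = 0xD2, C1 = 0xDB, C2 = 0x6F

C0: T = 0xB0, S = E(K, T) = 0x81; 0x53 ⊕ 0x81 = 0xD2.
C1: T = 0xB1, S = E(K, T) = 0x80; 0x5B ⊕ 0x80 = 0xDB.
C2: T = 0xB2, S = E(K, T) = 0x83; 0xEC ⊕ 0x83 = 0x6F.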